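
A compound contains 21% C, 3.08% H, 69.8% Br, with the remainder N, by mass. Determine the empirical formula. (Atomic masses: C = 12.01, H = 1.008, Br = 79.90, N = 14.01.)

Assume 100 g: 21 g C, 3.08 g H, 69.8 g Br, 6.12 g N.
C: 21 g ÷ 12.01 g/mol = 1.749 mol
H: 3.08 g ÷ 1.008 g/mol = 3.056 mol
Br: 69.8 g ÷ 79.90 g/mol = 0.8736 mol
N: 6.12 g ÷ 14.01 g/mol = 0.4368 mol
Ratios (÷ 0.4368): C 4.003, H 6.995, Br 2.000, N 1.000
Ratio ≈ 4:7:2:1, so the empirical formula is C4H7Br2N

C4H7Br2N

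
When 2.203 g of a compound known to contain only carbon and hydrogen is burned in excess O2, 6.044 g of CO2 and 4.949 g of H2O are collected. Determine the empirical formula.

mol C = 6.044 / 44.01 = 0.1373; mass C = 0.1373 × 12.01 = 1.649 g
mol H = 2 × (4.949 / 18.02) = 0.5493; mass H = 0.5493 × 1.008 = 0.5537 g
Ratios (÷ 0.1373): C 1.000, H 4.000
Ratio ≈ 1:4, so the empirical formula is CH4

CH4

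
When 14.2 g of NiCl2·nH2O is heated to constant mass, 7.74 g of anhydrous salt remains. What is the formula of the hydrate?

NiCl2·6H2O

Mass of water lost = 14.2 − 7.74 = 6.46 g → 6.46 / 18.02 = 0.3585 mol H2O
Molar mass of NiCl2 = 129.59 g/mol → mol NiCl2 = 7.74 / 129.59 = 0.05973
n = 0.3585 / 0.05973 = 6.00 ≈ 6 → NiCl2·6H2O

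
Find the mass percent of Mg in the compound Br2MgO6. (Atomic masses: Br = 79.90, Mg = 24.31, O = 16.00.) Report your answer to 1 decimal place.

Molar mass = 2(79.90) + 1(24.31) + 6(16.00) = 280.110 g/mol
Mass of Mg per mole = 1 × 24.31 = 24.310 g
% Mg = 24.310 / 280.110 × 100 = 8.7%

8.7%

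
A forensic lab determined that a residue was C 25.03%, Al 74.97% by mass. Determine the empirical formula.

Assume 100 g: 25.03 g C, 74.97 g Al.
n(C) = 25.03/12.01 = 2.084, n(Al) = 74.97/26.98 = 2.779
Divide by the smallest (2.084 mol C): C 1.000, Al 1.333
×3: C 3.00, Al 4.00 → C3Al4

C3Al4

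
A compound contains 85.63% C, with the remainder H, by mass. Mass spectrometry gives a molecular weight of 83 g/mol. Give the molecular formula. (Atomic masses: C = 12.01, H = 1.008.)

Assume 100 g: 85.63 g C, 14.37 g H.
C: 85.63 g ÷ 12.01 g/mol = 7.13 mol
H: 14.37 g ÷ 1.008 g/mol = 14.26 mol
Divide by the smallest (7.13 mol C): C 1.000, H 1.999
Ratio ≈ 1:2, so the empirical formula is CH2
Empirical-formula mass = 14.03 g/mol
n = 83 / 14.03 = 5.92 ≈ 6
Molecular formula = (CH2)×6 = C6H12

C6H12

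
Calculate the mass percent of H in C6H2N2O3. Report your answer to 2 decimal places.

1.34%

Molar mass = 6(12.01) + 2(1.008) + 2(14.01) + 3(16.00) = 150.096 g/mol
Mass of H per mole = 2 × 1.008 = 2.016 g
% H = 2.016 / 150.096 × 100 = 1.34%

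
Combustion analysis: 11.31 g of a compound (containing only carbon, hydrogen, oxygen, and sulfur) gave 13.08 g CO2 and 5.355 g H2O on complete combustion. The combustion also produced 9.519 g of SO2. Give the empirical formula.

mol C = 13.08 / 44.01 = 0.2972; mass C = 0.2972 × 12.01 = 3.569 g
mol H = 2 × (5.355 / 18.02) = 0.5943; mass H = 0.5943 × 1.008 = 0.5991 g
mol S = 9.519 / 64.07 = 0.1486; mass S = 4.765 g
mass O = 11.31 − (8.933) = 2.377 g → mol O = 0.1485
Smallest is O at 0.1485 mol; normalising gives C 2.001, H 4.001, O 1.000, S 1.000
→ C2H4OS

C2H4OS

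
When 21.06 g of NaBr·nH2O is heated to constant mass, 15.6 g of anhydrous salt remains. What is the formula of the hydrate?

Mass of water lost = 21.06 − 15.6 = 5.46 g → 5.46 / 18.02 = 0.303 mol H2O
Molar mass of NaBr = 102.89 g/mol → mol NaBr = 15.6 / 102.89 = 0.1516
n = 0.303 / 0.1516 = 2.00 ≈ 2 → NaBr·2H2O

NaBr·2H2O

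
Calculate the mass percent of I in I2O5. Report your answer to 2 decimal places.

Molar mass = 2(126.90) + 5(16.00) = 333.800 g/mol
Mass of I per mole = 2 × 126.90 = 253.800 g
% I = 253.800 / 333.800 × 100 = 76.03%

76.03%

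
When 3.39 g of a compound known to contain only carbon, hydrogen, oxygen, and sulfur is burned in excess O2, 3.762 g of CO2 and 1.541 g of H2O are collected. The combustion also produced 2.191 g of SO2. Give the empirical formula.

mol C = 3.762 / 44.01 = 0.08548; mass C = 0.08548 × 12.01 = 1.027 g
mol H = 2 × (1.541 / 18.02) = 0.1710; mass H = 0.1710 × 1.008 = 0.1724 g
mol S = 2.191 / 64.07 = 0.03420; mass S = 1.097 g
mass O = 3.39 − (2.296) = 1.094 g → mol O = 0.06839
Ratios (÷ 0.0342): C 2.500, H 5.001, O 2.000, S 1.000
×2: C 5.00, H 10.00, O 4.00, S 2.00 → C5H10O4S2

C5H10O4S2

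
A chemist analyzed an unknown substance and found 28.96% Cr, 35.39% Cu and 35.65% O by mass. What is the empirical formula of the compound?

Assume 100 g: 28.96 g Cr, 35.39 g Cu, 35.65 g O.
Moles — Cr: 28.96 / 52.00 = 0.5569 mol; Cu: 35.39 / 63.55 = 0.5569 mol; O: 35.65 / 16.00 = 2.228 mol
Smallest is Cu at 0.5569 mol; normalising gives Cr 1.000, Cu 1.000, O 4.001
→ CrCuO4

CrCuO4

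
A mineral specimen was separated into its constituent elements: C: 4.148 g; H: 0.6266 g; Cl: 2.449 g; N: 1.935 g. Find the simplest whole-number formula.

C5H9ClN2

Moles — C: 4.148 / 12.01 = 0.3454 mol; H: 0.6266 / 1.008 = 0.6216 mol; Cl: 2.449 / 35.45 = 0.06908 mol; N: 1.935 / 14.01 = 0.1381 mol
Divide by the smallest (0.06908 mol Cl): C 4.999, H 8.998, Cl 1.000, N 1.999
→ C5H9ClN2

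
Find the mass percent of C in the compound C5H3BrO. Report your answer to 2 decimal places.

37.77%

Molar mass = 5(12.01) + 3(1.008) + 1(79.90) + 1(16.00) = 158.974 g/mol
Mass of C per mole = 5 × 12.01 = 60.050 g
% C = 60.050 / 158.974 × 100 = 37.77%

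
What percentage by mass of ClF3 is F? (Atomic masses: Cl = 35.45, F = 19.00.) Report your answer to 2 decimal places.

61.65%

Molar mass = 1(35.45) + 3(19.00) = 92.450 g/mol
Mass of F per mole = 3 × 19.00 = 57.000 g
% F = 57.000 / 92.450 × 100 = 61.65%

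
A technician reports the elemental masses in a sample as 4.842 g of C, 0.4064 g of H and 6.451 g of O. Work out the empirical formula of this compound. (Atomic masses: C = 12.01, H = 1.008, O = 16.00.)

C: 4.842 g ÷ 12.01 g/mol = 0.4032 mol
H: 0.4064 g ÷ 1.008 g/mol = 0.4032 mol
O: 6.451 g ÷ 16.00 g/mol = 0.4032 mol
Smallest is C at 0.4032 mol; normalising gives C 1.000, H 1.000, O 1.000
→ CHO

CHO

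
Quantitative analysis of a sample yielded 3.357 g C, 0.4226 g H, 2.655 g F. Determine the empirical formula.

C: 3.357 g ÷ 12.01 g/mol = 0.2795 mol
H: 0.4226 g ÷ 1.008 g/mol = 0.4192 mol
F: 2.655 g ÷ 19.00 g/mol = 0.1397 mol
Ratios (÷ 0.1397): C 2.000, H 3.000, F 1.000
→ C2H3F

C2H3F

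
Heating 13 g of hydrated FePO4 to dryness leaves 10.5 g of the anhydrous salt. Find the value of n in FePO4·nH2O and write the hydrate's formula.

Mass of water lost = 13 − 10.5 = 2.5 g → 2.5 / 18.02 = 0.1387 mol H2O
Molar mass of FePO4 = 150.82 g/mol → mol FePO4 = 10.5 / 150.82 = 0.06962
n = 0.1387 / 0.06962 = 1.99 ≈ 2 → FePO4·2H2O

FePO4·2H2O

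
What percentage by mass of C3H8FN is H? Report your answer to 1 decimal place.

Molar mass = 3(12.01) + 8(1.008) + 1(19.00) + 1(14.01) = 77.104 g/mol
Mass of H per mole = 8 × 1.008 = 8.064 g
% H = 8.064 / 77.104 × 100 = 10.5%

10.5%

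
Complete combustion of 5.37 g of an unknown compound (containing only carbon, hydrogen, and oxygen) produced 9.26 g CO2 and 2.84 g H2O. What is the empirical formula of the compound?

C4H6O3

mol C = 9.26 / 44.01 = 0.2104; mass C = 0.2104 × 12.01 = 2.527 g
mol H = 2 × (2.84 / 18.02) = 0.3152; mass H = 0.3152 × 1.008 = 0.3177 g
mass O = 5.37 − (2.845) = 2.525 g → mol O = 0.1578
Smallest is O at 0.1578 mol; normalising gives C 1.333, H 1.997, O 1.000
×3: C 4.00, H 5.99, O 3.00 → C4H6O3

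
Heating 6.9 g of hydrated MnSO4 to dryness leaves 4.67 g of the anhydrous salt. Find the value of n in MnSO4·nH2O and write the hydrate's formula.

Mass of water lost = 6.9 − 4.67 = 2.23 g → 2.23 / 18.02 = 0.1238 mol H2O
Molar mass of MnSO4 = 151.01 g/mol → mol MnSO4 = 4.67 / 151.01 = 0.03093
n = 0.1238 / 0.03093 = 4.00 ≈ 4 → MnSO4·4H2O

MnSO4·4H2O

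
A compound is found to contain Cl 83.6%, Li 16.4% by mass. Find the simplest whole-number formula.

Assume 100 g: 83.6 g Cl, 16.4 g Li.
Cl: 83.6 g ÷ 35.45 g/mol = 2.358 mol
Li: 16.4 g ÷ 6.94 g/mol = 2.363 mol
Ratios (÷ 2.358): Cl 1.000, Li 1.002
→ ClLi

ClLi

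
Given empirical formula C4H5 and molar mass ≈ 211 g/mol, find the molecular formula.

Empirical-formula mass = 53.08 g/mol
n = 211 / 53.08 = 3.98 ≈ 4
Molecular formula = (C4H5)4 = C16H20

C16H20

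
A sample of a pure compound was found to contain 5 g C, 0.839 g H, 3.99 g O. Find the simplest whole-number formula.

C5H10O3

n(C) = 5/12.01 = 0.4163, n(H) = 0.839/1.008 = 0.8323, n(O) = 3.99/16.00 = 0.2494
Ratios (÷ 0.2494): C 1.669, H 3.338, O 1.000
×3: C 5.01, H 10.01, O 3.00 → C5H10O3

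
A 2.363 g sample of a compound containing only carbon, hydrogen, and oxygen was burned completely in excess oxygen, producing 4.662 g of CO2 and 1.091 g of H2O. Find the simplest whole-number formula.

C7H8O4

mol C = 4.662 / 44.01 = 0.1059; mass C = 0.1059 × 12.01 = 1.272 g
mol H = 2 × (1.091 / 18.02) = 0.1211; mass H = 0.1211 × 1.008 = 0.1221 g
mass O = 2.363 − (1.394) = 0.9687 g → mol O = 0.06054
Ratios (÷ 0.06054): C 1.750, H 2.000, O 1.000
Multiply by 4: C 7.00, H 8.00, O 4.00 → C7H8O4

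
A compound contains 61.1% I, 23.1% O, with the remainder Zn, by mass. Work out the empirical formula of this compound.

Assume 100 g: 61.1 g I, 23.1 g O, 15.8 g Zn.
Moles — I: 61.1 / 126.90 = 0.4815 mol; O: 23.1 / 16.00 = 1.444 mol; Zn: 15.8 / 65.38 = 0.2417 mol
Ratios (÷ 0.2417): I 1.992, O 5.974, Zn 1.000
Ratio ≈ 2:6:1, so the empirical formula is I2O6Zn

I2O6Zn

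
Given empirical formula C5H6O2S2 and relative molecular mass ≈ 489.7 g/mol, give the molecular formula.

Empirical-formula mass = 162.24 g/mol
n = 489.7 / 162.24 = 3.02 ≈ 3
Molecular formula = (C5H6O2S2)3 = C15H18O6S6

C15H18O6S6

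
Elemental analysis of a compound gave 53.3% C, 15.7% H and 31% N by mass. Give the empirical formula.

Assume 100 g: 53.3 g C, 15.7 g H, 31 g N.
n(C) = 53.3/12.01 = 4.438, n(H) = 15.7/1.008 = 15.58, n(N) = 31/14.01 = 2.213
Smallest is N at 2.213 mol; normalising gives C 2.006, H 7.039, N 1.000
Ratio ≈ 2:7:1, so the empirical formula is C2H7N

C2H7N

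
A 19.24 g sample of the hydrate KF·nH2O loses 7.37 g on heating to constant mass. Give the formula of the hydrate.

Mass of anhydrous KF = 19.24 − 7.37 = 11.87 g
mol H2O = 7.37 / 18.02 = 0.409
Molar mass of KF = 58.10 g/mol → mol KF = 11.87 / 58.10 = 0.2043
n = 0.409 / 0.2043 = 2.00 ≈ 2 → KF·2H2O

KF·2H2O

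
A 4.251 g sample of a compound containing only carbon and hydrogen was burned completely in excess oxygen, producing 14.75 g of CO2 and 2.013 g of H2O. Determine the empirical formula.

mol C = 14.75 / 44.01 = 0.3352; mass C = 0.3352 × 12.01 = 4.025 g
mol H = 2 × (2.013 / 18.02) = 0.2234; mass H = 0.2234 × 1.008 = 0.2252 g
Ratios (÷ 0.2234): C 1.500, H 1.000
Multiply by 2: C 3.00, H 2.00 → C3H2

C3H2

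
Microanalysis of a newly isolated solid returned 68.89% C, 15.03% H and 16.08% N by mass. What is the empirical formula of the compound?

Assume 100 g: 68.89 g C, 15.03 g H, 16.08 g N.
C: 68.89 g ÷ 12.01 g/mol = 5.736 mol
H: 15.03 g ÷ 1.008 g/mol = 14.91 mol
N: 16.08 g ÷ 14.01 g/mol = 1.148 mol
Ratios (÷ 1.148): C 4.998, H 12.991, N 1.000
≈ 5:13:1 → C5H13N

C5H13N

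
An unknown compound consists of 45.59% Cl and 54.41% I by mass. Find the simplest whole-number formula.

Cl3I

Assume 100 g: 45.59 g Cl, 54.41 g I.
n(Cl) = 45.59/35.45 = 1.286, n(I) = 54.41/126.90 = 0.4288
Smallest is I at 0.4288 mol; normalising gives Cl 2.999, I 1.000
≈ 3:1 → Cl3I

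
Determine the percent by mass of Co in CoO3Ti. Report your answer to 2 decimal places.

Molar mass = 1(58.93) + 3(16.00) + 1(47.87) = 154.800 g/mol
Mass of Co per mole = 1 × 58.93 = 58.930 g
% Co = 58.930 / 154.800 × 100 = 38.07%

38.07%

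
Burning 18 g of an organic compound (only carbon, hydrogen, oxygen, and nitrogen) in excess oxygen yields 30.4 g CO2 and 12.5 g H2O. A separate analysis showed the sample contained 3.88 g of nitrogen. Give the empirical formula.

C5H10N2O2

mol C = 30.4 / 44.01 = 0.6908; mass C = 0.6908 × 12.01 = 8.296 g
mol H = 2 × (12.5 / 18.02) = 1.387; mass H = 1.387 × 1.008 = 1.398 g
mol N = 3.88 / 14.01 = 0.2769
mass O = 18 − (13.57) = 4.426 g → mol O = 0.2766
Ratios (÷ 0.2766): C 2.497, H 5.016, N 1.001, O 1.000
Scaling by 2: C 4.99, H 10.03, N 2.00, O 2.00 → C5H10N2O2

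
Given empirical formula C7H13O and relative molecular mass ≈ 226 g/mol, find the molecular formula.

C14H26O2

Empirical-formula mass = 113.17 g/mol
n = 226 / 113.17 = 2.00 ≈ 2
Molecular formula = (C7H13O)2 = C14H26O2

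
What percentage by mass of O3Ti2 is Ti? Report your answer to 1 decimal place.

Molar mass = 3(16.00) + 2(47.87) = 143.740 g/mol
Mass of Ti per mole = 2 × 47.87 = 95.740 g
% Ti = 95.740 / 143.740 × 100 = 66.6%

66.6%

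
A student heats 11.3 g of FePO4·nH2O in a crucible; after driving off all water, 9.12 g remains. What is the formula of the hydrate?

Mass of water lost = 11.3 − 9.12 = 2.18 g → 2.18 / 18.02 = 0.121 mol H2O
Molar mass of FePO4 = 150.82 g/mol → mol FePO4 = 9.12 / 150.82 = 0.06047
n = 0.121 / 0.06047 = 2.00 ≈ 2 → FePO4·2H2O

FePO4·2H2O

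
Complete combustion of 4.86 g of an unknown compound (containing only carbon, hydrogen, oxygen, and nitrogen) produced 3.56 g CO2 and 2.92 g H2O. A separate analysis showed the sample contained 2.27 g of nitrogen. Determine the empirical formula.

CH4N2O

mol C = 3.56 / 44.01 = 0.08089; mass C = 0.08089 × 12.01 = 0.9715 g
mol H = 2 × (2.92 / 18.02) = 0.3241; mass H = 0.3241 × 1.008 = 0.3267 g
mol N = 2.27 / 14.01 = 0.1620
mass O = 4.86 − (3.568) = 1.292 g → mol O = 0.08074
Divide by the smallest (0.08074 mol O): C 1.002, H 4.014, N 2.007, O 1.000
≈ 1:4:2:1 → CH4N2O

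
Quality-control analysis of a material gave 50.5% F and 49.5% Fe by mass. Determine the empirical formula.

Assume 100 g: 50.5 g F, 49.5 g Fe.
n(F) = 50.5/19.00 = 2.658, n(Fe) = 49.5/55.85 = 0.8863
Smallest is Fe at 0.8863 mol; normalising gives F 2.999, Fe 1.000
Ratio ≈ 3:1, so the empirical formula is F3Fe

F3Fe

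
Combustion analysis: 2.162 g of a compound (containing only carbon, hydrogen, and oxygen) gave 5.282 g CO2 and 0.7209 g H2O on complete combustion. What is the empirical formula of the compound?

mol C = 5.282 / 44.01 = 0.1200; mass C = 0.1200 × 12.01 = 1.441 g
mol H = 2 × (0.7209 / 18.02) = 0.08001; mass H = 0.08001 × 1.008 = 0.08065 g
mass O = 2.162 − (1.522) = 0.6399 g → mol O = 0.04000
Smallest is O at 0.04 mol; normalising gives C 3.001, H 2.000, O 1.000
≈ 3:2:1 → C3H2O

C3H2O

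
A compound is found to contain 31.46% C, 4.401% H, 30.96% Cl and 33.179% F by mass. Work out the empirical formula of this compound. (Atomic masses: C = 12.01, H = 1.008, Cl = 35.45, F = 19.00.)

Assume 100 g: 31.46 g C, 4.401 g H, 30.96 g Cl, 33.179 g F.
n(C) = 31.46/12.01 = 2.619, n(H) = 4.401/1.008 = 4.366, n(Cl) = 30.96/35.45 = 0.8733, n(F) = 33.179/19.00 = 1.746
Ratios (÷ 0.8733): C 2.999, H 4.999, Cl 1.000, F 2.000
Ratio ≈ 3:5:1:2, so the empirical formula is C3H5ClF2

C3H5ClF2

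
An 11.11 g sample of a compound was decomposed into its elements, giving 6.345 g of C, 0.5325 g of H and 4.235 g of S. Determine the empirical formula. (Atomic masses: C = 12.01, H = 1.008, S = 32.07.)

Moles — C: 6.345 / 12.01 = 0.5283 mol; H: 0.5325 / 1.008 = 0.5283 mol; S: 4.235 / 32.07 = 0.1321 mol
Ratios (÷ 0.1321): C 4.001, H 4.000, S 1.000
Ratio ≈ 4:4:1, so the empirical formula is C4H4S

C4H4S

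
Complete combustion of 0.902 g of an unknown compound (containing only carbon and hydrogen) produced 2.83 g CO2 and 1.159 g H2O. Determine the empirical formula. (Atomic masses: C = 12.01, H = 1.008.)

mol C = 2.83 / 44.01 = 0.06430; mass C = 0.06430 × 12.01 = 0.7723 g
mol H = 2 × (1.159 / 18.02) = 0.1286; mass H = 0.1286 × 1.008 = 0.1297 g
Ratios (÷ 0.0643): C 1.000, H 2.000
→ CH2

CH2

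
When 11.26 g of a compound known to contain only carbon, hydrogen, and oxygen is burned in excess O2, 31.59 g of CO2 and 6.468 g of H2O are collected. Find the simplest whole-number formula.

mol C = 31.59 / 44.01 = 0.7178; mass C = 0.7178 × 12.01 = 8.621 g
mol H = 2 × (6.468 / 18.02) = 0.7179; mass H = 0.7179 × 1.008 = 0.7236 g
mass O = 11.26 − (9.344) = 1.916 g → mol O = 0.1197
Ratios (÷ 0.1197): C 5.995, H 5.996, O 1.000
Ratio ≈ 6:6:1, so the empirical formula is C6H6O

C6H6O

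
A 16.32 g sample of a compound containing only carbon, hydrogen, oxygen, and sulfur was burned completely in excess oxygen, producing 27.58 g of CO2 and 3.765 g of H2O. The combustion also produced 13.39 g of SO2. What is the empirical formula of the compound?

mol C = 27.58 / 44.01 = 0.6267; mass C = 0.6267 × 12.01 = 7.526 g
mol H = 2 × (3.765 / 18.02) = 0.4179; mass H = 0.4179 × 1.008 = 0.4212 g
mol S = 13.39 / 64.07 = 0.2090; mass S = 6.702 g
mass O = 16.32 − (14.65) = 1.670 g → mol O = 0.1044
Divide by the smallest (0.1044 mol O): C 6.004, H 4.003, O 1.000, S 2.002
Ratio ≈ 6:4:1:2, so the empirical formula is C6H4OS2

C6H4OS2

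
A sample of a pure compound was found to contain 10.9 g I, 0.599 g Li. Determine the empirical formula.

ILi

I: 10.9 g ÷ 126.90 g/mol = 0.08589 mol
Li: 0.599 g ÷ 6.94 g/mol = 0.08631 mol
Divide by the smallest (0.08589 mol I): I 1.000, Li 1.005
Ratio ≈ 1:1, so the empirical formula is ILi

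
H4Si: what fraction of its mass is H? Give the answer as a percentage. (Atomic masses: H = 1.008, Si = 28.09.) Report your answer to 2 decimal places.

Molar mass = 4(1.008) + 1(28.09) = 32.122 g/mol
Mass of H per mole = 4 × 1.008 = 4.032 g
% H = 4.032 / 32.122 × 100 = 12.55%

12.55%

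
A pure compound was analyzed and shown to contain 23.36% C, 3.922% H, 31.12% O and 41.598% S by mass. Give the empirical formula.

Assume 100 g: 23.36 g C, 3.922 g H, 31.12 g O, 41.598 g S.
Moles — C: 23.36 / 12.01 = 1.945 mol; H: 3.922 / 1.008 = 3.891 mol; O: 31.12 / 16.00 = 1.945 mol; S: 41.598 / 32.07 = 1.297 mol
Ratios (÷ 1.297): C 1.500, H 3.000, O 1.499, S 1.000
×2: C 3.00, H 6.00, O 3.00, S 2.00 → C3H6O3S2

C3H6O3S2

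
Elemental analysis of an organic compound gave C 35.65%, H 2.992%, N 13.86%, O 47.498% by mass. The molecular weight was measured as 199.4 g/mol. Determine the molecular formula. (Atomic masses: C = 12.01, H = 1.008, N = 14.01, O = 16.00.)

C6H6N2O6

Assume 100 g: 35.65 g C, 2.992 g H, 13.86 g N, 47.498 g O.
n(C) = 35.65/12.01 = 2.968, n(H) = 2.992/1.008 = 2.968, n(N) = 13.86/14.01 = 0.9893, n(O) = 47.498/16.00 = 2.969
Divide by the smallest (0.9893 mol N): C 3.000, H 3.000, N 1.000, O 3.001
→ C3H3NO3
Empirical-formula mass = 101.06 g/mol
n = 199.4 / 101.06 = 1.97 ≈ 2
Molecular formula = (C3H3NO3)×2 = C6H6N2O6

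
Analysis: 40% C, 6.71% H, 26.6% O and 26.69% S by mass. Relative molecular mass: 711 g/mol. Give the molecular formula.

C24H48O12S6

Assume 100 g: 40 g C, 6.71 g H, 26.6 g O, 26.69 g S.
C: 40 g ÷ 12.01 g/mol = 3.331 mol
H: 6.71 g ÷ 1.008 g/mol = 6.657 mol
O: 26.6 g ÷ 16.00 g/mol = 1.663 mol
S: 26.69 g ÷ 32.07 g/mol = 0.8322 mol
Smallest is S at 0.8322 mol; normalising gives C 4.002, H 7.999, O 1.998, S 1.000
→ C4H8O2S
Empirical-formula mass = 120.17 g/mol
n = 711 / 120.17 = 5.92 ≈ 6
Molecular formula = (C4H8O2S)×6 = C24H48O12S6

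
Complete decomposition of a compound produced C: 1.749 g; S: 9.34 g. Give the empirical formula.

CS2

C: 1.749 g ÷ 12.01 g/mol = 0.1456 mol
S: 9.34 g ÷ 32.07 g/mol = 0.2912 mol
Smallest is C at 0.1456 mol; normalising gives C 1.000, S 2.000
Ratio ≈ 1:2, so the empirical formula is CS2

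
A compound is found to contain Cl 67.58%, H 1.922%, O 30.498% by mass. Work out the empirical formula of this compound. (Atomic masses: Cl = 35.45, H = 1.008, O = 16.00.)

ClHO

Assume 100 g: 67.58 g Cl, 1.922 g H, 30.498 g O.
n(Cl) = 67.58/35.45 = 1.906, n(H) = 1.922/1.008 = 1.907, n(O) = 30.498/16.00 = 1.906
Ratios (÷ 1.906): Cl 1.000, H 1.000, O 1.000
≈ 1:1:1 → ClHO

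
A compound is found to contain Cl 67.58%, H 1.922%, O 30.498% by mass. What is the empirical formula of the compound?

Assume 100 g: 67.58 g Cl, 1.922 g H, 30.498 g O.
Moles — Cl: 67.58 / 35.45 = 1.906 mol; H: 1.922 / 1.008 = 1.907 mol; O: 30.498 / 16.00 = 1.906 mol
Smallest is O at 1.906 mol; normalising gives Cl 1.000, H 1.000, O 1.000
→ ClHO

ClHO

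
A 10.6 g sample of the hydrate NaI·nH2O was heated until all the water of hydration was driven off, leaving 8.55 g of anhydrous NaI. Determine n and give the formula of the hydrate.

Mass of water lost = 10.6 − 8.55 = 2.05 g → 2.05 / 18.02 = 0.1138 mol H2O
Molar mass of NaI = 149.89 g/mol → mol NaI = 8.55 / 149.89 = 0.05704
n = 0.1138 / 0.05704 = 1.99 ≈ 2 → NaI·2H2O

NaI·2H2O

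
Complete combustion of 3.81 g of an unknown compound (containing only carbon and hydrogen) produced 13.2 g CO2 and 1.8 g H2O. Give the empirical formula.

C3H2

mol C = 13.2 / 44.01 = 0.2999; mass C = 0.2999 × 12.01 = 3.602 g
mol H = 2 × (1.8 / 18.02) = 0.1998; mass H = 0.1998 × 1.008 = 0.2014 g
Divide by the smallest (0.1998 mol H): C 1.501, H 1.000
Multiply by 2: C 3.00, H 2.00 → C3H2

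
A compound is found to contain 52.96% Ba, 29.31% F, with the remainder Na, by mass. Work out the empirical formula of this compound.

Assume 100 g: 52.96 g Ba, 29.31 g F, 17.73 g Na.
Moles — Ba: 52.96 / 137.33 = 0.3856 mol; F: 29.31 / 19.00 = 1.543 mol; Na: 17.73 / 22.99 = 0.7712 mol
Divide by the smallest (0.3856 mol Ba): Ba 1.000, F 4.000, Na 2.000
≈ 1:4:2 → BaF4Na2

BaF4Na2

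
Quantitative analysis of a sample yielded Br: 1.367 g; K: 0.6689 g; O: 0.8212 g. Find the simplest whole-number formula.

Br: 1.367 g ÷ 79.90 g/mol = 0.01711 mol
K: 0.6689 g ÷ 39.10 g/mol = 0.01711 mol
O: 0.8212 g ÷ 16.00 g/mol = 0.05133 mol
Divide by the smallest (0.01711 mol K): Br 1.000, K 1.000, O 3.000
Ratio ≈ 1:1:3, so the empirical formula is BrKO3

BrKO3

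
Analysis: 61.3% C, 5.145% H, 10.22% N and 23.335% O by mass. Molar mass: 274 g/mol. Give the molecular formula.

Assume 100 g: 61.3 g C, 5.145 g H, 10.22 g N, 23.335 g O.
C: 61.3 g ÷ 12.01 g/mol = 5.104 mol
H: 5.145 g ÷ 1.008 g/mol = 5.104 mol
N: 10.22 g ÷ 14.01 g/mol = 0.7295 mol
O: 23.335 g ÷ 16.00 g/mol = 1.458 mol
Ratios (÷ 0.7295): C 6.997, H 6.997, N 1.000, O 1.999
→ C7H7NO2
Empirical-formula mass = 137.14 g/mol
n = 274 / 137.14 = 2.00 ≈ 2
Molecular formula = (C7H7NO2)×2 = C14H14N2O4

C14H14N2O4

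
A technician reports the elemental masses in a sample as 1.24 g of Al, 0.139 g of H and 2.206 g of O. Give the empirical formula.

AlH3O3

Moles — Al: 1.24 / 26.98 = 0.04596 mol; H: 0.139 / 1.008 = 0.1379 mol; O: 2.206 / 16.00 = 0.1379 mol
Ratios (÷ 0.04596): Al 1.000, H 3.000, O 3.000
≈ 1:3:3 → AlH3O3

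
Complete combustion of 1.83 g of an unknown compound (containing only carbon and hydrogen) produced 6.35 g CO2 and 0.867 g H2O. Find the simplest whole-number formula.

mol C = 6.35 / 44.01 = 0.1443; mass C = 0.1443 × 12.01 = 1.733 g
mol H = 2 × (0.867 / 18.02) = 0.09623; mass H = 0.09623 × 1.008 = 0.09700 g
Ratios (÷ 0.09623): C 1.499, H 1.000
Multiply by 2: C 3.00, H 2.00 → C3H2

C3H2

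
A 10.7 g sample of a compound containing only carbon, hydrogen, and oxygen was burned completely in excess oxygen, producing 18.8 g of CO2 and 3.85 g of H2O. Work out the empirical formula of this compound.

C4H4O3

mol C = 18.8 / 44.01 = 0.4272; mass C = 0.4272 × 12.01 = 5.130 g
mol H = 2 × (3.85 / 18.02) = 0.4273; mass H = 0.4273 × 1.008 = 0.4307 g
mass O = 10.7 − (5.561) = 5.139 g → mol O = 0.3212
Ratios (÷ 0.3212): C 1.330, H 1.330, O 1.000
Scaling by 3: C 3.99, H 3.99, O 3.00 → C4H4O3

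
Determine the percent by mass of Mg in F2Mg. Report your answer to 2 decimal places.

39.01%

Molar mass = 2(19.00) + 1(24.31) = 62.310 g/mol
Mass of Mg per mole = 1 × 24.31 = 24.310 g
% Mg = 24.310 / 62.310 × 100 = 39.01%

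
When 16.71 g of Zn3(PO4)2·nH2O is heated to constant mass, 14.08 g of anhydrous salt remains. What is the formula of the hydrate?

Mass of water lost = 16.71 − 14.08 = 2.63 g → 2.63 / 18.02 = 0.1459 mol H2O
Molar mass of Zn3(PO4)2 = 386.08 g/mol → mol Zn3(PO4)2 = 14.08 / 386.08 = 0.03647
n = 0.1459 / 0.03647 = 4.00 ≈ 4 → Zn3(PO4)2·4H2O

Zn3(PO4)2·4H2O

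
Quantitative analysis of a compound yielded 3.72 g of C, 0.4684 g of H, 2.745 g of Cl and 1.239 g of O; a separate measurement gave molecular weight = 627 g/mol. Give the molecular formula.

C: 3.72 g ÷ 12.01 g/mol = 0.3097 mol
H: 0.4684 g ÷ 1.008 g/mol = 0.4647 mol
Cl: 2.745 g ÷ 35.45 g/mol = 0.07743 mol
O: 1.239 g ÷ 16.00 g/mol = 0.07744 mol
Smallest is Cl at 0.07743 mol; normalising gives C 4.000, H 6.001, Cl 1.000, O 1.000
Ratio ≈ 4:6:1:1, so the empirical formula is C4H6ClO
Empirical-formula mass = 105.54 g/mol
n = 627 / 105.54 = 5.94 ≈ 6
Molecular formula = (C4H6ClO)×6 = C24H36Cl6O6

C24H36Cl6O6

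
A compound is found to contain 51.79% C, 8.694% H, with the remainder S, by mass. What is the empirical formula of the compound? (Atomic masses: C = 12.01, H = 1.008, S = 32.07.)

C7H14S2

Assume 100 g: 51.79 g C, 8.694 g H, 39.516 g S.
Moles — C: 51.79 / 12.01 = 4.312 mol; H: 8.694 / 1.008 = 8.625 mol; S: 39.516 / 32.07 = 1.232 mol
Divide by the smallest (1.232 mol S): C 3.500, H 7.000, S 1.000
×2: C 7.00, H 14.00, S 2.00 → C7H14S2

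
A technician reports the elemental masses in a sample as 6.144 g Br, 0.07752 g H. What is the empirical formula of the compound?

Moles — Br: 6.144 / 79.90 = 0.0769 mol; H: 0.07752 / 1.008 = 0.0769 mol
Smallest is Br at 0.0769 mol; normalising gives Br 1.000, H 1.000
Ratio ≈ 1:1, so the empirical formula is BrH

BrH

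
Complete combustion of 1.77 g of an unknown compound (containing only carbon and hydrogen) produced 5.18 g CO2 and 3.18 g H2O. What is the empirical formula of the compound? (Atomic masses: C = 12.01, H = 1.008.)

CH3

mol C = 5.18 / 44.01 = 0.1177; mass C = 0.1177 × 12.01 = 1.414 g
mol H = 2 × (3.18 / 18.02) = 0.3529; mass H = 0.3529 × 1.008 = 0.3558 g
Ratios (÷ 0.1177): C 1.000, H 2.999
→ CH3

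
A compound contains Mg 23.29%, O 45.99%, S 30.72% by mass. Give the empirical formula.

Assume 100 g: 23.29 g Mg, 45.99 g O, 30.72 g S.
n(Mg) = 23.29/24.31 = 0.958, n(O) = 45.99/16.00 = 2.874, n(S) = 30.72/32.07 = 0.9579
Divide by the smallest (0.9579 mol S): Mg 1.000, O 3.001, S 1.000
→ MgO3S

MgO3S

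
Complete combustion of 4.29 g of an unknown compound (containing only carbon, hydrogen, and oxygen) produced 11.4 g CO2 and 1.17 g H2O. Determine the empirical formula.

C4H2O

mol C = 11.4 / 44.01 = 0.2590; mass C = 0.2590 × 12.01 = 3.111 g
mol H = 2 × (1.17 / 18.02) = 0.1299; mass H = 0.1299 × 1.008 = 0.1309 g
mass O = 4.29 − (3.242) = 1.048 g → mol O = 0.06551
Ratios (÷ 0.06551): C 3.954, H 1.982, O 1.000
Ratio ≈ 4:2:1, so the empirical formula is C4H2O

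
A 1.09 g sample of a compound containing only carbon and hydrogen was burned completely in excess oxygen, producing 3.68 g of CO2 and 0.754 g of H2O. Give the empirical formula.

mol C = 3.68 / 44.01 = 0.08362; mass C = 0.08362 × 12.01 = 1.004 g
mol H = 2 × (0.754 / 18.02) = 0.08368; mass H = 0.08368 × 1.008 = 0.08435 g
Divide by the smallest (0.08362 mol C): C 1.000, H 1.001
→ CH

CH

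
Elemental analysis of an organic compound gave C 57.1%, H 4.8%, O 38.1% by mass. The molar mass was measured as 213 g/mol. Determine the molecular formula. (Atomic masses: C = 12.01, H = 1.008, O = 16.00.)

C10H10O5

Assume 100 g: 57.1 g C, 4.8 g H, 38.1 g O.
n(C) = 57.1/12.01 = 4.754, n(H) = 4.8/1.008 = 4.762, n(O) = 38.1/16.00 = 2.381
Divide by the smallest (2.381 mol O): C 1.997, H 2.000, O 1.000
≈ 2:2:1 → C2H2O
Empirical-formula mass = 42.04 g/mol
n = 213 / 42.04 = 5.07 ≈ 5
Molecular formula = (C2H2O)×5 = C10H10O5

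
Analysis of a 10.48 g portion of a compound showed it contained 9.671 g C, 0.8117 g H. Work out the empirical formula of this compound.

C: 9.671 g ÷ 12.01 g/mol = 0.8052 mol
H: 0.8117 g ÷ 1.008 g/mol = 0.8053 mol
Smallest is C at 0.8052 mol; normalising gives C 1.000, H 1.000
Ratio ≈ 1:1, so the empirical formula is CH

CH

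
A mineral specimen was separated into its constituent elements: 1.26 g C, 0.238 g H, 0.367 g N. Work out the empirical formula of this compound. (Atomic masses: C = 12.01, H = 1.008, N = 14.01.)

C4H9N

Moles — C: 1.26 / 12.01 = 0.1049 mol; H: 0.238 / 1.008 = 0.2361 mol; N: 0.367 / 14.01 = 0.0262 mol
Ratios (÷ 0.0262): C 4.005, H 9.013, N 1.000
Ratio ≈ 4:9:1, so the empirical formula is C4H9N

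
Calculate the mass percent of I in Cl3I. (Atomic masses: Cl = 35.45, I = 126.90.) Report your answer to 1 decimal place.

54.4%

Molar mass = 3(35.45) + 1(126.90) = 233.250 g/mol
Mass of I per mole = 1 × 126.90 = 126.900 g
% I = 126.900 / 233.250 × 100 = 54.4%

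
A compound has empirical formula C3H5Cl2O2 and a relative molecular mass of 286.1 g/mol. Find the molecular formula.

Empirical-formula mass = 143.97 g/mol
n = 286.1 / 143.97 = 1.99 ≈ 2
Molecular formula = (C3H5Cl2O2)2 = C6H10Cl4O4

C6H10Cl4O4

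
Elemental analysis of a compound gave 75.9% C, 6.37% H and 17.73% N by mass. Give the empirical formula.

Assume 100 g: 75.9 g C, 6.37 g H, 17.73 g N.
C: 75.9 g ÷ 12.01 g/mol = 6.32 mol
H: 6.37 g ÷ 1.008 g/mol = 6.319 mol
N: 17.73 g ÷ 14.01 g/mol = 1.266 mol
Ratios (÷ 1.266): C 4.994, H 4.994, N 1.000
→ C5H5N

C5H5N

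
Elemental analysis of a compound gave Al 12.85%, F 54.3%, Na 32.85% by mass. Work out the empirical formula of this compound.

Assume 100 g: 12.85 g Al, 54.3 g F, 32.85 g Na.
Moles — Al: 12.85 / 26.98 = 0.4763 mol; F: 54.3 / 19.00 = 2.858 mol; Na: 32.85 / 22.99 = 1.429 mol
Ratios (÷ 0.4763): Al 1.000, F 6.000, Na 3.000
≈ 1:6:3 → AlF6Na3

AlF6Na3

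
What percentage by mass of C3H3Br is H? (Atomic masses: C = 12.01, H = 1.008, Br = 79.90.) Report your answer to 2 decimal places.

2.54%

Molar mass = 3(12.01) + 3(1.008) + 1(79.90) = 118.954 g/mol
Mass of H per mole = 3 × 1.008 = 3.024 g
% H = 3.024 / 118.954 × 100 = 2.54%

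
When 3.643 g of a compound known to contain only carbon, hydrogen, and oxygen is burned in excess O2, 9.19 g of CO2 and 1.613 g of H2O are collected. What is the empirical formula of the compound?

mol C = 9.19 / 44.01 = 0.2088; mass C = 0.2088 × 12.01 = 2.508 g
mol H = 2 × (1.613 / 18.02) = 0.1790; mass H = 0.1790 × 1.008 = 0.1805 g
mass O = 3.643 − (2.688) = 0.9547 g → mol O = 0.05967
Divide by the smallest (0.05967 mol O): C 3.500, H 3.000, O 1.000
Multiply by 2: C 7.00, H 6.00, O 2.00 → C7H6O2

C7H6O2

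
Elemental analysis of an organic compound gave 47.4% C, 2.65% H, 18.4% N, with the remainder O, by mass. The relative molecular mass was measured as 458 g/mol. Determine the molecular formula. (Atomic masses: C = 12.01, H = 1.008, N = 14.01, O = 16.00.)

Assume 100 g: 47.4 g C, 2.65 g H, 18.4 g N, 31.55 g O.
Moles — C: 47.4 / 12.01 = 3.947 mol; H: 2.65 / 1.008 = 2.629 mol; N: 18.4 / 14.01 = 1.313 mol; O: 31.55 / 16.00 = 1.972 mol
Divide by the smallest (1.313 mol N): C 3.005, H 2.002, N 1.000, O 1.501
×2: C 6.01, H 4.00, N 2.00, O 3.00 → C6H4N2O3
Empirical-formula mass = 152.11 g/mol
n = 458 / 152.11 = 3.01 ≈ 3
Molecular formula = (C6H4N2O3)×3 = C18H12N6O9

C18H12N6O9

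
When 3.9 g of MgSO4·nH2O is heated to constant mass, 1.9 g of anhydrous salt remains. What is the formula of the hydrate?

MgSO4·7H2O

Mass of water lost = 3.9 − 1.9 = 2 g → 2 / 18.02 = 0.111 mol H2O
Molar mass of MgSO4 = 120.38 g/mol → mol MgSO4 = 1.9 / 120.38 = 0.01578
n = 0.111 / 0.01578 = 7.03 ≈ 7 → MgSO4·7H2O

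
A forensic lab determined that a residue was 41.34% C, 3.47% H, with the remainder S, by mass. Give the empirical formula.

C2H2S

Assume 100 g: 41.34 g C, 3.47 g H, 55.19 g S.
Moles — C: 41.34 / 12.01 = 3.442 mol; H: 3.47 / 1.008 = 3.442 mol; S: 55.19 / 32.07 = 1.721 mol
Smallest is S at 1.721 mol; normalising gives C 2.000, H 2.000, S 1.000
→ C2H2S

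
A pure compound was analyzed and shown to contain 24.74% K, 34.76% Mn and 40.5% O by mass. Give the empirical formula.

Assume 100 g: 24.74 g K, 34.76 g Mn, 40.5 g O.
K: 24.74 g ÷ 39.10 g/mol = 0.6327 mol
Mn: 34.76 g ÷ 54.94 g/mol = 0.6327 mol
O: 40.5 g ÷ 16.00 g/mol = 2.531 mol
Ratios (÷ 0.6327): K 1.000, Mn 1.000, O 4.001
Ratio ≈ 1:1:4, so the empirical formula is KMnO4

KMnO4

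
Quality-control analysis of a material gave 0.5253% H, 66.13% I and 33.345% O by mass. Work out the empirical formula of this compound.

HIO4

Assume 100 g: 0.5253 g H, 66.13 g I, 33.345 g O.
H: 0.5253 g ÷ 1.008 g/mol = 0.5211 mol
I: 66.13 g ÷ 126.90 g/mol = 0.5211 mol
O: 33.345 g ÷ 16.00 g/mol = 2.084 mol
Ratios (÷ 0.5211): H 1.000, I 1.000, O 3.999
Ratio ≈ 1:1:4, so the empirical formula is HIO4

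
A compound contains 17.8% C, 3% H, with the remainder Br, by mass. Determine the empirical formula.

C3H6Br2

Assume 100 g: 17.8 g C, 3 g H, 79.2 g Br.
C: 17.8 g ÷ 12.01 g/mol = 1.482 mol
H: 3 g ÷ 1.008 g/mol = 2.976 mol
Br: 79.2 g ÷ 79.90 g/mol = 0.9912 mol
Divide by the smallest (0.9912 mol Br): C 1.495, H 3.002, Br 1.000
Multiply by 2: C 2.99, H 6.00, Br 2.00 → C3H6Br2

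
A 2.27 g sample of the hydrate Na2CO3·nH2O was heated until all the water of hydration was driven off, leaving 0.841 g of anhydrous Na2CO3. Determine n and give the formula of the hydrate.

Mass of water lost = 2.27 − 0.841 = 1.429 g → 1.429 / 18.02 = 0.0793 mol H2O
Molar mass of Na2CO3 = 105.99 g/mol → mol Na2CO3 = 0.841 / 105.99 = 0.007935
n = 0.0793 / 0.007935 = 9.99 ≈ 10 → Na2CO3·10H2O

Na2CO3·10H2O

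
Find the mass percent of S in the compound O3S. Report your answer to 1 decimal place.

Molar mass = 3(16.00) + 1(32.07) = 80.070 g/mol
Mass of S per mole = 1 × 32.07 = 32.070 g
% S = 32.070 / 80.070 × 100 = 40.1%

40.1%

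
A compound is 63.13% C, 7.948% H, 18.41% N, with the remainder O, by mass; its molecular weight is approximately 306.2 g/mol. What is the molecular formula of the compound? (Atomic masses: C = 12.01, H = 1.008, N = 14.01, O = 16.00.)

C16H24N4O2

Assume 100 g: 63.13 g C, 7.948 g H, 18.41 g N, 10.512 g O.
n(C) = 63.13/12.01 = 5.256, n(H) = 7.948/1.008 = 7.885, n(N) = 18.41/14.01 = 1.314, n(O) = 10.512/16.00 = 0.657
Divide by the smallest (0.657 mol O): C 8.001, H 12.001, N 2.000, O 1.000
→ C8H12N2O
Empirical-formula mass = 152.20 g/mol
n = 306.2 / 152.20 = 2.01 ≈ 2
Molecular formula = (C8H12N2O)×2 = C16H24N4O2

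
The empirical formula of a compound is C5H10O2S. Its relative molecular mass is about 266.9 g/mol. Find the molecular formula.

C10H20O4S2

Empirical-formula mass = 134.20 g/mol
n = 266.9 / 134.20 = 1.99 ≈ 2
Molecular formula = (C5H10O2S)2 = C10H20O4S2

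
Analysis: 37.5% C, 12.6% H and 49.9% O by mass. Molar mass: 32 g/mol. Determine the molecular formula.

CH4O

Assume 100 g: 37.5 g C, 12.6 g H, 49.9 g O.
C: 37.5 g ÷ 12.01 g/mol = 3.122 mol
H: 12.6 g ÷ 1.008 g/mol = 12.5 mol
O: 49.9 g ÷ 16.00 g/mol = 3.119 mol
Divide by the smallest (3.119 mol O): C 1.001, H 4.008, O 1.000
→ CH4O
Empirical-formula mass = 32.04 g/mol
n = 32 / 32.04 = 1.00 ≈ 1
Molecular formula = empirical formula = CH4O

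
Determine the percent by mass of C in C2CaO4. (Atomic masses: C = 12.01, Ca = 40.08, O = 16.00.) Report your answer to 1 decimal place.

Molar mass = 2(12.01) + 1(40.08) + 4(16.00) = 128.100 g/mol
Mass of C per mole = 2 × 12.01 = 24.020 g
% C = 24.020 / 128.100 × 100 = 18.8%

18.8%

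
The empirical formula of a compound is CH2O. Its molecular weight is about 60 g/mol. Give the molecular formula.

C2H4O2

Empirical-formula mass = 30.03 g/mol
n = 60 / 30.03 = 2.00 ≈ 2
Molecular formula = (CH2O)2 = C2H4O2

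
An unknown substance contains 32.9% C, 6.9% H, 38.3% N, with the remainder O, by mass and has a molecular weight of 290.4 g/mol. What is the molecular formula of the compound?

C8H20N8O4

Assume 100 g: 32.9 g C, 6.9 g H, 38.3 g N, 21.9 g O.
C: 32.9 g ÷ 12.01 g/mol = 2.739 mol
H: 6.9 g ÷ 1.008 g/mol = 6.845 mol
N: 38.3 g ÷ 14.01 g/mol = 2.734 mol
O: 21.9 g ÷ 16.00 g/mol = 1.369 mol
Divide by the smallest (1.369 mol O): C 2.001, H 5.001, N 1.997, O 1.000
≈ 2:5:2:1 → C2H5N2O
Empirical-formula mass = 73.08 g/mol
n = 290.4 / 73.08 = 3.97 ≈ 4
Molecular formula = (C2H5N2O)×4 = C8H20N8O4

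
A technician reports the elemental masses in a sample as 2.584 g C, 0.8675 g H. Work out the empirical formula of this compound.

CH4

C: 2.584 g ÷ 12.01 g/mol = 0.2152 mol
H: 0.8675 g ÷ 1.008 g/mol = 0.8606 mol
Divide by the smallest (0.2152 mol C): C 1.000, H 4.000
→ CH4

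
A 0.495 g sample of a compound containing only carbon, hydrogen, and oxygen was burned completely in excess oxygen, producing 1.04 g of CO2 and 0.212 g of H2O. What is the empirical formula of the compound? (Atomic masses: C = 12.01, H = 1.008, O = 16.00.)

mol C = 1.04 / 44.01 = 0.02363; mass C = 0.02363 × 12.01 = 0.2838 g
mol H = 2 × (0.212 / 18.02) = 0.02353; mass H = 0.02353 × 1.008 = 0.02372 g
mass O = 0.495 − (0.3075) = 0.1875 g → mol O = 0.01172
Ratios (÷ 0.01172): C 2.017, H 2.008, O 1.000
→ C2H2O

C2H2O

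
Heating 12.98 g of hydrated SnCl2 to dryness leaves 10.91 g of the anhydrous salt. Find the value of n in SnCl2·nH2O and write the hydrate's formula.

Mass of water lost = 12.98 − 10.91 = 2.07 g → 2.07 / 18.02 = 0.1149 mol H2O
Molar mass of SnCl2 = 189.61 g/mol → mol SnCl2 = 10.91 / 189.61 = 0.05754
n = 0.1149 / 0.05754 = 2.00 ≈ 2 → SnCl2·2H2O

SnCl2·2H2O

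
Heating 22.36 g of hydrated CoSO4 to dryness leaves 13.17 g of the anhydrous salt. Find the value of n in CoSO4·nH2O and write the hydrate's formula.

CoSO4·6H2O

Mass of water lost = 22.36 − 13.17 = 9.19 g → 9.19 / 18.02 = 0.51 mol H2O
Molar mass of CoSO4 = 155.00 g/mol → mol CoSO4 = 13.17 / 155.00 = 0.08497
n = 0.51 / 0.08497 = 6.00 ≈ 6 → CoSO4·6H2O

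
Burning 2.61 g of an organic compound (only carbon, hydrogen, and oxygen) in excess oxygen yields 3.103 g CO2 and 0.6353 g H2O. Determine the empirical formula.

mol C = 3.103 / 44.01 = 0.07051; mass C = 0.07051 × 12.01 = 0.8468 g
mol H = 2 × (0.6353 / 18.02) = 0.07051; mass H = 0.07051 × 1.008 = 0.07107 g
mass O = 2.61 − (0.9179) = 1.692 g → mol O = 0.1058
Ratios (÷ 0.07051): C 1.000, H 1.000, O 1.500
Multiply by 2: C 2.00, H 2.00, O 3.00 → C2H2O3

C2H2O3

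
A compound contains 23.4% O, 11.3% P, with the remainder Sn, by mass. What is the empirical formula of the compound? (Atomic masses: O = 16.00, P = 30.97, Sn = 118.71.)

Assume 100 g: 23.4 g O, 11.3 g P, 65.3 g Sn.
O: 23.4 g ÷ 16.00 g/mol = 1.462 mol
P: 11.3 g ÷ 30.97 g/mol = 0.3649 mol
Sn: 65.3 g ÷ 118.71 g/mol = 0.5501 mol
Divide by the smallest (0.3649 mol P): O 4.008, P 1.000, Sn 1.508
×2: O 8.02, P 2.00, Sn 3.02 → O8P2Sn3

O8P2Sn3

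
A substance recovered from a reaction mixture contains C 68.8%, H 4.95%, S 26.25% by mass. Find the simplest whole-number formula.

Assume 100 g: 68.8 g C, 4.95 g H, 26.25 g S.
C: 68.8 g ÷ 12.01 g/mol = 5.729 mol
H: 4.95 g ÷ 1.008 g/mol = 4.911 mol
S: 26.25 g ÷ 32.07 g/mol = 0.8185 mol
Divide by the smallest (0.8185 mol S): C 6.999, H 5.999, S 1.000
≈ 7:6:1 → C7H6S

C7H6S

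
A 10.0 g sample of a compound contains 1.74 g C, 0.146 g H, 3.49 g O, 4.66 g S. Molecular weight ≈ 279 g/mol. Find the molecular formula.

C4H4O6S4

Moles — C: 1.74 / 12.01 = 0.1449 mol; H: 0.146 / 1.008 = 0.1448 mol; O: 3.49 / 16.00 = 0.2181 mol; S: 4.66 / 32.07 = 0.1453 mol
Divide by the smallest (0.1448 mol H): C 1.000, H 1.000, O 1.506, S 1.003
Scaling by 2: C 2.00, H 2.00, O 3.01, S 2.01 → C2H2O3S2
Empirical-formula mass = 138.18 g/mol
n = 279 / 138.18 = 2.02 ≈ 2
Molecular formula = (C2H2O3S2)×2 = C4H4O6S4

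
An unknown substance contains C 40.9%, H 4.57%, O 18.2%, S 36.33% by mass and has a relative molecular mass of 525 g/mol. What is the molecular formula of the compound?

C18H24O6S6

Assume 100 g: 40.9 g C, 4.57 g H, 18.2 g O, 36.33 g S.
C: 40.9 g ÷ 12.01 g/mol = 3.405 mol
H: 4.57 g ÷ 1.008 g/mol = 4.534 mol
O: 18.2 g ÷ 16.00 g/mol = 1.137 mol
S: 36.33 g ÷ 32.07 g/mol = 1.133 mol
Smallest is S at 1.133 mol; normalising gives C 3.006, H 4.002, O 1.004, S 1.000
→ C3H4OS
Empirical-formula mass = 88.13 g/mol
n = 525 / 88.13 = 5.96 ≈ 6
Molecular formula = (C3H4OS)×6 = C18H24O6S6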